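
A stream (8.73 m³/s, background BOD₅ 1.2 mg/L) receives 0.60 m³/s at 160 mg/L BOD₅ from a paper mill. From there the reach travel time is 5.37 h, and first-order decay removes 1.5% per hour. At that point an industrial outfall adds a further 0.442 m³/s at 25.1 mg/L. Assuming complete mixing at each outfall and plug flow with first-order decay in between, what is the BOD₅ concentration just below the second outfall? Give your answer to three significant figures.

11.2 mg/L

Mixed concentration C = ΣQC/ΣQ = (8.730·1.200 + 0.6000·160.0) / 9.330 = 106.5/9.330 = 11.41 mg/L; combined flow 9.330 m³/s.
1.5%/h lost → k = −ln(1 − 0.015) = 0.01511 h⁻¹.
Applying C = C₀e^(−kt): 11.41 × 0.9220 = 10.52 mg/L.
Second outfall: C = (9.330·10.52 + 0.4420·25.10)/9.772 = 11.18 mg/L.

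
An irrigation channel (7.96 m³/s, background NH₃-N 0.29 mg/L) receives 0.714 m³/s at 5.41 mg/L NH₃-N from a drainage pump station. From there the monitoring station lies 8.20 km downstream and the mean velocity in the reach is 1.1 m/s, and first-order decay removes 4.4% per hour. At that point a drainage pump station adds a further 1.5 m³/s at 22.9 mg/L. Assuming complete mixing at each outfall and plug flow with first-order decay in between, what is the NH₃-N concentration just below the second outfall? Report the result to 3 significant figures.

3.93 mg/L

After mixing, C = (7.960·0.2900 + 0.7140·5.410) / 8.674 = 6.171/8.674 = 0.7115 mg/L; combined flow 8.674 m³/s.
Travel time t = 8.20·1000 / 1.1 = 7455 s = 2.071 h.
4.4%/h lost → k = −ln(1 − 0.044) = 0.04500 h⁻¹.
Decay over the reach: 0.7115·exp(−kt) = 0.7115·0.9110 = 0.6482 mg/L.
Second outfall: C = (8.674·0.6482 + 1.500·22.90)/10.17 = 3.929 mg/L.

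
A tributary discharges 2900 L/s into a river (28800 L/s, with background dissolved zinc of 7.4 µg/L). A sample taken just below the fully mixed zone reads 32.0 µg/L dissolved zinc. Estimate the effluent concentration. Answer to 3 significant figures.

Mass balance: 28800·7.400 + 2900·Cₑ = 31700·32.00
→ Cₑ = (31700·32.00 − 28800·7.400) / 2900 = 276.3 µg/L.

276 µg/L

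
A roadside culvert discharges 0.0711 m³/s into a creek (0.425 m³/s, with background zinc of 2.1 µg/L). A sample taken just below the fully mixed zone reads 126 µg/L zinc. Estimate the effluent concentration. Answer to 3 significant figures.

Mass balance: 0.4250·2.100 + 0.07110·Cₑ = 0.4961·126.0
→ Cₑ = (0.4961·126.0 − 0.4250·2.100) / 0.07110 = 866.6 µg/L.

867 µg/L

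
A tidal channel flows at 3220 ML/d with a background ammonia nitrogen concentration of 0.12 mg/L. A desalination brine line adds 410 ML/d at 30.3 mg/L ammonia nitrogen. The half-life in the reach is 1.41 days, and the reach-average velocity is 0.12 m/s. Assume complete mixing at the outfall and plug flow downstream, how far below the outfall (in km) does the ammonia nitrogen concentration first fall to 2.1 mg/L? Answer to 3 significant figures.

Conservation of mass: C = (3220·0.1200 + 410.0·30.30) / 3630 = 12810/3630 = 3.529 mg/L.
Half-life 1.41 d → k = ln 2 / 1.41 = 0.4916 d⁻¹.
Set 3.529·exp(−k·t) = 2.1 → t = ln(3.529/2.1)/k = 91220 s = 25.34 h.
Distance = v·t = 0.12·91220 = 10950 m = 10.95 km.

10.9 km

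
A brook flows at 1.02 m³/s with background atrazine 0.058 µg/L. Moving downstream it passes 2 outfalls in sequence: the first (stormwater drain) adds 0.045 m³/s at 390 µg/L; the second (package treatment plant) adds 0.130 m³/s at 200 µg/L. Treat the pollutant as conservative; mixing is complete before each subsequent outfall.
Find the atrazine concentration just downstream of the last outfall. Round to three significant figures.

After outfall 1: Q = 1.020 + 0.04500 = 1.065 m³/s; C = (1.020·0.05800 + 0.04500·390.0)/1.065 = 16.53 µg/L.
After outfall 2: Q = 1.065 + 0.1300 = 1.195 m³/s; C = (1.065·16.53 + 0.1300·200.0)/1.195 = 36.49 µg/L.

36.5 µg/L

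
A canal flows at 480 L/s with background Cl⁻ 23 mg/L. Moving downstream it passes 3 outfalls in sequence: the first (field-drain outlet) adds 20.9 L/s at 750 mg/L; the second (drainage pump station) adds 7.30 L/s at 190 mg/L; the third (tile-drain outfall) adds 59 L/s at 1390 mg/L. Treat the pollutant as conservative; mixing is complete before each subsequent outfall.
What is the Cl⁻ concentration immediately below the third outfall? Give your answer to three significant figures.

194 mg/L

Outfall 1: combined Q = 500.9 L/s; C = (480.0·23.00 + 20.90·750.0)/500.9 = 53.33 mg/L.
Outfall 2: combined Q = 508.2 L/s; C = (500.9·53.33 + 7.300·190.0)/508.2 = 55.30 mg/L.
Outfall 3: combined Q = 567.2 L/s; C = (508.2·55.30 + 59.00·1390)/567.2 = 194.1 mg/L.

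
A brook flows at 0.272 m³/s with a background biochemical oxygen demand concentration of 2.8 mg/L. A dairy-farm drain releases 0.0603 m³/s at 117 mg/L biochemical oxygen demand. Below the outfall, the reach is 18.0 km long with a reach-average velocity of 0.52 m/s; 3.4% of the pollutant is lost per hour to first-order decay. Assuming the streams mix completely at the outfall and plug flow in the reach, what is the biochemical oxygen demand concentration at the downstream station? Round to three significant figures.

Mass balance: C = (0.2720·2.800 + 0.06030·117.0) / 0.3323 = 7.817/0.3323 = 23.52 mg/L.
Travel time t = 18.0·1000 / 0.52 = 34620 s = 9.615 h.
3.4%/h lost → k = −ln(1 − 0.034) = 0.03459 h⁻¹.
Applying C = C₀e^(−kt): 23.52 × 0.7170 = 16.87 mg/L.

16.9 mg/L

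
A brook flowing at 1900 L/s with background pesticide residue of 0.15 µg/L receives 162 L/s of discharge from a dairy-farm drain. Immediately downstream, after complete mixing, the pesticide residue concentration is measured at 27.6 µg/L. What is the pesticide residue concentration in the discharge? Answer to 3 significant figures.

Mass balance: 1900·0.1500 + 162.0·Cₑ = 2062·27.60
→ Cₑ = (2062·27.60 − 1900·0.1500) / 162.0 = 349.5 µg/L.

350 µg/L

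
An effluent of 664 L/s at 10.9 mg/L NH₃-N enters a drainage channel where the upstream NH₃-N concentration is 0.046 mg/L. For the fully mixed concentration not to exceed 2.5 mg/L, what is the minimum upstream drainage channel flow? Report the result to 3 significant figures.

Set C_mix = 2.5: (Q·0.04600 + 664.0·10.90) / (Q + 664.0) = 2.5
→ Q = 664.0·(10.90 − 2.5)/(2.5 − 0.04600) = 2273 L/s.

2270 L/s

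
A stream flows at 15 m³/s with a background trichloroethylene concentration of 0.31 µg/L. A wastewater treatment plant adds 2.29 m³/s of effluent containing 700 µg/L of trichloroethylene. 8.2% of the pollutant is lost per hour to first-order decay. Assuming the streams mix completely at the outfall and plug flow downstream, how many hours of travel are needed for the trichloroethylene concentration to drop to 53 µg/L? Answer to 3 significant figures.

Mass balance: C = (15.00·0.3100 + 2.290·700.0) / 17.29 = 1608/17.29 = 92.98 µg/L.
8.2%/h lost → k = −ln(1 − 0.082) = 0.08556 h⁻¹.
92.98·exp(−k·t) = 53 → t = ln(92.98/53)/k = 23650 s = 6.570 h.

6.57 h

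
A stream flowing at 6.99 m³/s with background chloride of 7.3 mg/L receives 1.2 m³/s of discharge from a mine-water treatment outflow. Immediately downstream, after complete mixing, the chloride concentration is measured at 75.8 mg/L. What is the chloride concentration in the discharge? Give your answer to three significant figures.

475 mg/L

Mass balance: 6.990·7.300 + 1.200·Cₑ = 8.190·75.80
→ Cₑ = (8.190·75.80 − 6.990·7.300) / 1.200 = 474.8 mg/L.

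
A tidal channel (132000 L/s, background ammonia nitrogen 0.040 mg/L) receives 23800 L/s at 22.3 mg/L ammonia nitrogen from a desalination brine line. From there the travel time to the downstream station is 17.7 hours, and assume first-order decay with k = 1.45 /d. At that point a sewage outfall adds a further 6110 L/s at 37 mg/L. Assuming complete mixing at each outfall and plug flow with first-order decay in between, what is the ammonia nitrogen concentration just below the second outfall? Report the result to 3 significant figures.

2.53 mg/L

Flow-weighted average: C = (132000·0.04000 + 23800·22.30) / 155800 = 536000/155800 = 3.440 mg/L; combined flow 155800 L/s.
First-order decay: C = 3.440·exp(−k·t) = 3.440·0.3432 = 1.181 mg/L.
Second outfall: C = (155800·1.181 + 6110·37.00)/161900 = 2.533 mg/L.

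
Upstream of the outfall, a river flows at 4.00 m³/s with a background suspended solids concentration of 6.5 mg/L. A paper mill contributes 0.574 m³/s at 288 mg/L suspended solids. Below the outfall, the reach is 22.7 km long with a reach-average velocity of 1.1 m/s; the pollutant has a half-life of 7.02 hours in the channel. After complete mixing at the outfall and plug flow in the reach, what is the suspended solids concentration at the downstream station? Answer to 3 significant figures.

Mixed concentration C = ΣQC/ΣQ = (4.000·6.500 + 0.5740·288.0) / 4.574 = 191.3/4.574 = 41.83 mg/L.
Travel time t = 22.7·1000 / 1.1 = 20640 s = 5.732 h.
Half-life 7.02 h → k = ln 2 / 7.02 = 0.09874 h⁻¹ = 2.370 d⁻¹.
Decay over the reach: 41.83·exp(−kt) = 41.83·0.5678 = 23.75 mg/L.

23.7 mg/L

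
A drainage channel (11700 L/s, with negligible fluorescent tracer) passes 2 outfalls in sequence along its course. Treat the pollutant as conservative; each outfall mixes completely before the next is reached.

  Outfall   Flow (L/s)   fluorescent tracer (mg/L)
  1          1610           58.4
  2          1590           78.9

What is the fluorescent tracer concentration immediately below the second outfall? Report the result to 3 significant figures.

Outfall 1: combined Q = 13310 L/s; C = (11700·0 + 1610·58.40)/13310 = 7.064 mg/L.
Outfall 2: combined Q = 14900 L/s; C = (13310·7.064 + 1590·78.90)/14900 = 14.73 mg/L.

14.7 mg/L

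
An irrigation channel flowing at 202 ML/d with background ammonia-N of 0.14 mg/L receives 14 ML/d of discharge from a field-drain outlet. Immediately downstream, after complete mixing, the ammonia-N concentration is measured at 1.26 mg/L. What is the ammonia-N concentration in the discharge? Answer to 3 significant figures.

Mass balance: 202.0·0.1400 + 14.00·Cₑ = 216.0·1.260
→ Cₑ = (216.0·1.260 − 202.0·0.1400) / 14.00 = 17.42 mg/L.

17.4 mg/L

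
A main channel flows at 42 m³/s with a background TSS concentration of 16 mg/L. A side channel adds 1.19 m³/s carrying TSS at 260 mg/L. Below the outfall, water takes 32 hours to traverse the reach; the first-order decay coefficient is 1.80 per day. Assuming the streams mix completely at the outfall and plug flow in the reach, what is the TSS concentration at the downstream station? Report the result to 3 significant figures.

2.06 mg/L

Flow-weighted average: C = (42.00·16.00 + 1.190·260.0) / 43.19 = 981.4/43.19 = 22.72 mg/L.
Decay over the reach: 22.72·exp(−kt) = 22.72·0.09072 = 2.061 mg/L.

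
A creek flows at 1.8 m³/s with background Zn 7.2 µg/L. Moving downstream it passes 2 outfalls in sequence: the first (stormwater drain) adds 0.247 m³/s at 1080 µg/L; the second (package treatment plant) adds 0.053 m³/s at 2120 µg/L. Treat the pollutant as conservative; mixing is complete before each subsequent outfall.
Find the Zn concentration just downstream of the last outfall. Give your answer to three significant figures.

After outfall 1: Q = 1.800 + 0.2470 = 2.047 m³/s; C = (1.800·7.200 + 0.2470·1080)/2.047 = 136.6 µg/L.
After outfall 2: Q = 2.047 + 0.05300 = 2.100 m³/s; C = (2.047·136.6 + 0.05300·2120)/2.100 = 186.7 µg/L.

187 µg/L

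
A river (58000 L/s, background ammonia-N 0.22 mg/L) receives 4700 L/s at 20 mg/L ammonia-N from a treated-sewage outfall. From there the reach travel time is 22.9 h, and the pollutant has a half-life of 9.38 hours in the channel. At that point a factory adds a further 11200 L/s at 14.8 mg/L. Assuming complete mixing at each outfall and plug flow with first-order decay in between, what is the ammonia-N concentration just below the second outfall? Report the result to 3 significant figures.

2.51 mg/L

After mixing, C = (58000·0.2200 + 4700·20.00) / 62700 = 106800/62700 = 1.703 mg/L; combined flow 62700 L/s.
Half-life 9.38 h → k = ln 2 / 9.38 = 0.07390 h⁻¹ = 1.774 d⁻¹.
First-order decay: C = 1.703·exp(−k·t) = 1.703·0.1841 = 0.3135 mg/L.
At the second outfall, C = (62700·0.3135 + 11200·14.80) / (62700 + 11200) = 2.509 mg/L.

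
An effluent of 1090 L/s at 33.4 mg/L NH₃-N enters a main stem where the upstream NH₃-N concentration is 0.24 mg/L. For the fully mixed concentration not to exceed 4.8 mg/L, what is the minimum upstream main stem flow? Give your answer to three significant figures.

6840 L/s

Set C_mix = 4.8: (Q·0.2400 + 1090·33.40) / (Q + 1090) = 4.8
→ Q = 1090·(33.40 − 4.8)/(4.8 − 0.2400) = 6836 L/s.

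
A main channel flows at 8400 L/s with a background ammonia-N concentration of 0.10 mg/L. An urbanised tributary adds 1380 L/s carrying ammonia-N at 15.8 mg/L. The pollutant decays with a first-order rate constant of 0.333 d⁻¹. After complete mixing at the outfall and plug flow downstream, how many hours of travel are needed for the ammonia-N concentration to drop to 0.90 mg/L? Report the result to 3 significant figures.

68.1 h

Mixed concentration C = ΣQC/ΣQ = (8400·0.1000 + 1380·15.80) / 9780 = 22640/9780 = 2.315 mg/L.
2.315·exp(−k·t) = 0.90 → t = ln(2.315/0.90)/k = 245200 s = 68.10 h.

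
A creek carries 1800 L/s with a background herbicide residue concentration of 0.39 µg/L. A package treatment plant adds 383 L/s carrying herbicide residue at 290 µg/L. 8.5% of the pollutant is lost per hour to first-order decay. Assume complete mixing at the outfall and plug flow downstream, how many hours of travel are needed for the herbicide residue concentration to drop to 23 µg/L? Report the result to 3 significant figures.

9.01 h

After mixing, C = (1800·0.3900 + 383.0·290.0) / 2183 = 111800/2183 = 51.20 µg/L.
8.5%/h lost → k = −ln(1 − 0.085) = 0.08883 h⁻¹.
51.20·exp(−k·t) = 23 → t = ln(51.20/23)/k = 32430 s = 9.009 h.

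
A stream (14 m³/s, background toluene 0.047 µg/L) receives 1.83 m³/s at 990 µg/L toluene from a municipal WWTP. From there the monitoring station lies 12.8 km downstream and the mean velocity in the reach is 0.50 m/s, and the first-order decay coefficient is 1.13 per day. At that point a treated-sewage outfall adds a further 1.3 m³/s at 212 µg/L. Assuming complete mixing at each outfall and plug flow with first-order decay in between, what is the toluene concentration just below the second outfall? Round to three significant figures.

Mixed concentration C = ΣQC/ΣQ = (14.00·0.04700 + 1.830·990.0) / 15.83 = 1812/15.83 = 114.5 µg/L; combined flow 15.83 m³/s.
Travel time t = 12.8·1000 / 0.50 = 25600 s = 7.111 h.
Decay over the reach: 114.5·exp(−kt) = 114.5·0.7155 = 81.91 µg/L.
At the second outfall, C = (15.83·81.91 + 1.300·212.0) / (15.83 + 1.300) = 91.79 µg/L.

91.8 µg/L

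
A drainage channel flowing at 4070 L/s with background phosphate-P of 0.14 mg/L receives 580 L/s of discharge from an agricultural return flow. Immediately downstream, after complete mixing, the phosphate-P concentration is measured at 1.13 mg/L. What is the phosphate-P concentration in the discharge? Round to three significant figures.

8.08 mg/L

Mass balance: 4070·0.1400 + 580.0·Cₑ = 4650·1.130
→ Cₑ = (4650·1.130 − 4070·0.1400) / 580.0 = 8.077 mg/L.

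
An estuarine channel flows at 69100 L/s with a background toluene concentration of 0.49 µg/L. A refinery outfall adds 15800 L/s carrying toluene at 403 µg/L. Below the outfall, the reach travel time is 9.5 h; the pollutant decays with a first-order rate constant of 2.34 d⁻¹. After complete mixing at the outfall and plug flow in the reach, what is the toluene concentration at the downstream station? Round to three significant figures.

29.9 µg/L

Mixed concentration C = ΣQC/ΣQ = (69100·0.4900 + 15800·403.0) / 84900 = 6401000/84900 = 75.40 µg/L.
Applying C = C₀e^(−kt): 75.40 × 0.3960 = 29.86 µg/L.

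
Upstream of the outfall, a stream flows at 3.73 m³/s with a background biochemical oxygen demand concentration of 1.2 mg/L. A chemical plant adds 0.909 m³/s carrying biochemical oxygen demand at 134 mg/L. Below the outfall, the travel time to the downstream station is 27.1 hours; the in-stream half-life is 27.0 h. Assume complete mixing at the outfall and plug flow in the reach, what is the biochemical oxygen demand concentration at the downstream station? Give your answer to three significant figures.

After mixing, C = (3.730·1.200 + 0.9090·134.0) / 4.639 = 126.3/4.639 = 27.22 mg/L.
Half-life 27.0 h → k = ln 2 / 27.0 = 0.02567 h⁻¹ = 0.6161 d⁻¹.
After decay, C = 27.22 × e^(−kt) = 27.22 × 0.4987 = 13.58 mg/L.

13.6 mg/L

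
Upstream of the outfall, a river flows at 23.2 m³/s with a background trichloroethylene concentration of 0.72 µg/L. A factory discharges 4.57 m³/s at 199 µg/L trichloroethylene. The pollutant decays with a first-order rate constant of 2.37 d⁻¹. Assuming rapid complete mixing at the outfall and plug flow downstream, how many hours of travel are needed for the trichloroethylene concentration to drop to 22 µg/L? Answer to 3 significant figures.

4.21 h

Mass balance: C = (23.20·0.7200 + 4.570·199.0) / 27.77 = 926.1/27.77 = 33.35 µg/L.
33.35·exp(−k·t) = 22 → t = ln(33.35/22)/k = 15170 s = 4.213 h.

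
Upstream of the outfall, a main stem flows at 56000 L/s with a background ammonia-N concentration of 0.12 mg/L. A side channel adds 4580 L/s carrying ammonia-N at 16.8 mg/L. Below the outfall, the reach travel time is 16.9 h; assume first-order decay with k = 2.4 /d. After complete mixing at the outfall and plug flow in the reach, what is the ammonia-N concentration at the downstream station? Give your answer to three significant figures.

0.255 mg/L

After mixing, C = (56000·0.1200 + 4580·16.80) / 60580 = 83660/60580 = 1.381 mg/L.
After decay, C = 1.381 × e^(−kt) = 1.381 × 0.1845 = 0.2548 mg/L.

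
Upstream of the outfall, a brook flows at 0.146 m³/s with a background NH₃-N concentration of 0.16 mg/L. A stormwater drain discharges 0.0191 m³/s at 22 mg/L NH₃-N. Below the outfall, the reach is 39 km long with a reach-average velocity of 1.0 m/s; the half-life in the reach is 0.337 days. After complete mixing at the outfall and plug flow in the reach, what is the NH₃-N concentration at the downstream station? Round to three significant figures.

Mass balance: C = (0.1460·0.1600 + 0.01910·22.00) / 0.1651 = 0.4436/0.1651 = 2.687 mg/L.
Travel time t = 39·1000 / 1.0 = 39000 s = 10.83 h.
Half-life 0.337 d → k = ln 2 / 0.337 = 2.057 d⁻¹.
Decay over the reach: 2.687·exp(−kt) = 2.687·0.3952 = 1.062 mg/L.

1.06 mg/L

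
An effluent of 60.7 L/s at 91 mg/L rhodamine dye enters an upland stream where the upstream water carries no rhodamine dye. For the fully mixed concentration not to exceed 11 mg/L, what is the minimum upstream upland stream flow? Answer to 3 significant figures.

441 L/s

Set C_mix = 11: (Q·0 + 60.70·91.00) / (Q + 60.70) = 11
→ Q = 60.70·(91.00 − 11)/(11 − 0) = 441.5 L/s.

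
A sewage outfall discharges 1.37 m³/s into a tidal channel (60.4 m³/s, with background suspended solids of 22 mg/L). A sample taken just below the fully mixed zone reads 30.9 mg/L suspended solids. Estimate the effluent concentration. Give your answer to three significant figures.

Mass balance: 60.40·22.00 + 1.370·Cₑ = 61.77·30.90
→ Cₑ = (61.77·30.90 − 60.40·22.00) / 1.370 = 423.3 mg/L.

423 mg/L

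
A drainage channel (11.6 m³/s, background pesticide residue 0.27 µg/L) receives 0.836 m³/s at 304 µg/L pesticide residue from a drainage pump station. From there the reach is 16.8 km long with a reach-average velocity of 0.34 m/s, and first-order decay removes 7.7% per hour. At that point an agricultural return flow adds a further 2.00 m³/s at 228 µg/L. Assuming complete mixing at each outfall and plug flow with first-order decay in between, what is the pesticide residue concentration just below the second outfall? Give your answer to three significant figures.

37.5 µg/L

Flow-weighted average: C = (11.60·0.2700 + 0.8360·304.0) / 12.44 = 257.3/12.44 = 20.69 µg/L; combined flow 12.44 m³/s.
Travel time t = 16.8·1000 / 0.34 = 49410 s = 13.73 h.
7.7%/h lost → k = −ln(1 − 0.077) = 0.08013 h⁻¹.
First-order decay: C = 20.69·exp(−k·t) = 20.69·0.3329 = 6.888 µg/L.
At the second outfall, C = (12.44·6.888 + 2.000·228.0) / (12.44 + 2.000) = 37.52 µg/L.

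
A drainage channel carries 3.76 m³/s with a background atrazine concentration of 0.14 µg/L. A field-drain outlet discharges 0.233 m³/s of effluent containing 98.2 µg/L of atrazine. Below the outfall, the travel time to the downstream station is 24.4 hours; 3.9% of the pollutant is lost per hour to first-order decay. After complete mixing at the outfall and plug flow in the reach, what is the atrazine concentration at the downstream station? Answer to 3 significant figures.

2.22 µg/L

Conservation of mass: C = (3.760·0.1400 + 0.2330·98.20) / 3.993 = 23.41/3.993 = 5.862 µg/L.
3.9%/h lost → k = −ln(1 − 0.039) = 0.03978 h⁻¹.
After decay, C = 5.862 × e^(−kt) = 5.862 × 0.3788 = 2.221 µg/L.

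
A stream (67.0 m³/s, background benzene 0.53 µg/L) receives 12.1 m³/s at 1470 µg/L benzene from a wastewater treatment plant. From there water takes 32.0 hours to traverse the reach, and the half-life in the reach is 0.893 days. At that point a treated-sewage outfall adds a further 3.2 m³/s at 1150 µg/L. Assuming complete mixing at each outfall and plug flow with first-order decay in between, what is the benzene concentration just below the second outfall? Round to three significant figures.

Flow-weighted average: C = (67.00·0.5300 + 12.10·1470) / 79.10 = 17820/79.10 = 225.3 µg/L; combined flow 79.10 m³/s.
Half-life 0.893 d → k = ln 2 / 0.893 = 0.7762 d⁻¹.
First-order decay: C = 225.3·exp(−k·t) = 225.3·0.3552 = 80.04 µg/L.
Second outfall: C = (79.10·80.04 + 3.200·1150)/82.30 = 121.6 µg/L.

122 µg/L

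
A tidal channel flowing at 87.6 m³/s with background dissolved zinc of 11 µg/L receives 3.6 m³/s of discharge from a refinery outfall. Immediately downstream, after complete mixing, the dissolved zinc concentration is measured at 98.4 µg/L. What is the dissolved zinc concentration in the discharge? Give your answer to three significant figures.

Mass balance: 87.60·11.00 + 3.600·Cₑ = 91.20·98.40
→ Cₑ = (91.20·98.40 − 87.60·11.00) / 3.600 = 2225 µg/L.

2230 µg/L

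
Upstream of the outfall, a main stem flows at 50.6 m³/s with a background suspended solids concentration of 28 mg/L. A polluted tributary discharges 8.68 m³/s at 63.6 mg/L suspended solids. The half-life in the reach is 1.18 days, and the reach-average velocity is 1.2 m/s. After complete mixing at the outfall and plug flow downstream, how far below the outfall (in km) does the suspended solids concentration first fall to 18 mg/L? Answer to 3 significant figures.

After mixing, C = (50.60·28.00 + 8.680·63.60) / 59.28 = 1969/59.28 = 33.21 mg/L.
Half-life 1.18 d → k = ln 2 / 1.18 = 0.5874 d⁻¹.
Set 33.21·exp(−k·t) = 18 → t = ln(33.21/18)/k = 90100 s = 25.03 h.
Distance = v·t = 1.2·90100 = 108100 m = 108.1 km.

108 km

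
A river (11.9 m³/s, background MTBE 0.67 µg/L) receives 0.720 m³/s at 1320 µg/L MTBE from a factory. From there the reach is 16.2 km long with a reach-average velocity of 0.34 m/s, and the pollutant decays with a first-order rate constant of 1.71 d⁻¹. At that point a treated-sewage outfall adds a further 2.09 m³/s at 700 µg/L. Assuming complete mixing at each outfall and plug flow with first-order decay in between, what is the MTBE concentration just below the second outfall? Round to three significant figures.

Conservation of mass: C = (11.90·0.6700 + 0.7200·1320) / 12.62 = 958.4/12.62 = 75.94 µg/L; combined flow 12.62 m³/s.
Travel time t = 16.2·1000 / 0.34 = 47650 s = 13.24 h.
Applying C = C₀e^(−kt): 75.94 × 0.3895 = 29.58 µg/L.
Second outfall: C = (12.62·29.58 + 2.090·700.0)/14.71 = 124.8 µg/L.

125 µg/L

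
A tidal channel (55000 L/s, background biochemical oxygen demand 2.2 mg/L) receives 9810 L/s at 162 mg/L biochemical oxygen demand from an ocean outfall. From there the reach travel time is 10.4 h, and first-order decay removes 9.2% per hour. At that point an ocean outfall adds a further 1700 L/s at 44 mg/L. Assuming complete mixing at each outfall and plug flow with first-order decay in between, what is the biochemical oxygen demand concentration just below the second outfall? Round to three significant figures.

After mixing, C = (55000·2.200 + 9810·162.0) / 64810 = 1710000/64810 = 26.39 mg/L; combined flow 64810 L/s.
9.2%/h lost → k = −ln(1 − 0.092) = 0.09651 h⁻¹.
Applying C = C₀e^(−kt): 26.39 × 0.3665 = 9.672 mg/L.
At the second outfall, C = (64810·9.672 + 1700·44.00) / (64810 + 1700) = 10.55 mg/L.

10.5 mg/L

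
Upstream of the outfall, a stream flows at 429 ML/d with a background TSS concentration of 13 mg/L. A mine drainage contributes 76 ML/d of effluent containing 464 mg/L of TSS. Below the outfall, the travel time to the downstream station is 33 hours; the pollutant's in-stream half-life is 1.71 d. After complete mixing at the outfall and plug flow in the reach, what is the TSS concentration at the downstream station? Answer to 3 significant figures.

46.3 mg/L

Flow-weighted average: C = (429.0·13.00 + 76.00·464.0) / 505.0 = 40840/505.0 = 80.87 mg/L.
Half-life 1.71 d → k = ln 2 / 1.71 = 0.4053 d⁻¹.
After decay, C = 80.87 × e^(−kt) = 80.87 × 0.5727 = 46.32 mg/L.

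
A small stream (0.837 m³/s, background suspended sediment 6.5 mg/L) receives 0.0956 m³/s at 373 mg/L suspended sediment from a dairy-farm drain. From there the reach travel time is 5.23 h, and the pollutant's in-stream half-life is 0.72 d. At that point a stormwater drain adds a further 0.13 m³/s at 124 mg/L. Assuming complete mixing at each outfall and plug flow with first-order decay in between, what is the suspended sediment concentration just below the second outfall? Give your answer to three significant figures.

46.5 mg/L

Flow-weighted average: C = (0.8370·6.500 + 0.09560·373.0) / 0.9326 = 41.10/0.9326 = 44.07 mg/L; combined flow 0.9326 m³/s.
Half-life 0.72 d → k = ln 2 / 0.72 = 0.9627 d⁻¹.
After decay, C = 44.07 × e^(−kt) = 44.07 × 0.8108 = 35.73 mg/L.
At the second outfall, C = (0.9326·35.73 + 0.1300·124.0) / (0.9326 + 0.1300) = 46.53 mg/L.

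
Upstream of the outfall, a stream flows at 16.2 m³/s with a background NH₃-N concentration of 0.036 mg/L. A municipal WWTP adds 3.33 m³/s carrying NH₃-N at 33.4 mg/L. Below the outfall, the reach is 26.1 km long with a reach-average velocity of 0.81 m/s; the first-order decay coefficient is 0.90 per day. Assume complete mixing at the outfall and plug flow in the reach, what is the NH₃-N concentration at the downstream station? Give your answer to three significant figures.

Mass balance: C = (16.20·0.03600 + 3.330·33.40) / 19.53 = 111.8/19.53 = 5.725 mg/L.
Travel time t = 26.1·1000 / 0.81 = 32220 s = 8.951 h.
Decay over the reach: 5.725·exp(−kt) = 5.725·0.7149 = 4.093 mg/L.

4.09 mg/L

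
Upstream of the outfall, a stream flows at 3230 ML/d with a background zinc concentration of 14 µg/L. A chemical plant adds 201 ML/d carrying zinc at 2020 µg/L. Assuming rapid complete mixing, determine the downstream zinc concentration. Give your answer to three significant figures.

Conservation of mass: C = (3230·14.00 + 201.0·2020) / 3431 = 451200/3431 = 131.5 µg/L.

132 µg/L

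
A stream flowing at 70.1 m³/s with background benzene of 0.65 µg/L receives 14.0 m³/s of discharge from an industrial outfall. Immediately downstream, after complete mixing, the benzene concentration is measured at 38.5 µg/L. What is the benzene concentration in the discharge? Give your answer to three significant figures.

Mass balance: 70.10·0.6500 + 14.00·Cₑ = 84.10·38.50
→ Cₑ = (84.10·38.50 − 70.10·0.6500) / 14.00 = 228.0 µg/L.

228 µg/L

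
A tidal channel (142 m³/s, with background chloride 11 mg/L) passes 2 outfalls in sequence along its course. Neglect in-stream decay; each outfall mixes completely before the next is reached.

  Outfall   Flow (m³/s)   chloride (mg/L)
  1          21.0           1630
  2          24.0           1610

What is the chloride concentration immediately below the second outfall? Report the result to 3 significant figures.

After outfall 1: Q = 142.0 + 21.00 = 163.0 m³/s; C = (142.0·11.00 + 21.00·1630)/163.0 = 219.6 mg/L.
After outfall 2: Q = 163.0 + 24.00 = 187.0 m³/s; C = (163.0·219.6 + 24.00·1610)/187.0 = 398.0 mg/L.

398 mg/L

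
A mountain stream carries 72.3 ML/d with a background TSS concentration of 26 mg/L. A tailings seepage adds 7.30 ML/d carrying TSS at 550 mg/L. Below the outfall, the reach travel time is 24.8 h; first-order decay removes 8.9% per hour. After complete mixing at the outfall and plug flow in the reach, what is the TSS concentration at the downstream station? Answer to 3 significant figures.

7.34 mg/L

Mixed concentration C = ΣQC/ΣQ = (72.30·26.00 + 7.300·550.0) / 79.60 = 5895/79.60 = 74.06 mg/L.
8.9%/h lost → k = −ln(1 − 0.089) = 0.09321 h⁻¹.
Applying C = C₀e^(−kt): 74.06 × 0.09910 = 7.339 mg/L.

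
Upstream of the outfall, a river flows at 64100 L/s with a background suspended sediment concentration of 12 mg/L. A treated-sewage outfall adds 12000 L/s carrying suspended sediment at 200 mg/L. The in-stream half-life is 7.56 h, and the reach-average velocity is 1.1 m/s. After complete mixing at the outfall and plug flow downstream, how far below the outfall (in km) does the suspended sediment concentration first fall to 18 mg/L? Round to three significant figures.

36.2 km

Mass balance: C = (64100·12.00 + 12000·200.0) / 76100 = 3169000/76100 = 41.65 mg/L.
Half-life 7.56 h → k = ln 2 / 7.56 = 0.09169 h⁻¹ = 2.200 d⁻¹.
Set 41.65·exp(−k·t) = 18 → t = ln(41.65/18)/k = 32940 s = 9.149 h.
Distance = v·t = 1.1·32940 = 36230 m = 36.23 km.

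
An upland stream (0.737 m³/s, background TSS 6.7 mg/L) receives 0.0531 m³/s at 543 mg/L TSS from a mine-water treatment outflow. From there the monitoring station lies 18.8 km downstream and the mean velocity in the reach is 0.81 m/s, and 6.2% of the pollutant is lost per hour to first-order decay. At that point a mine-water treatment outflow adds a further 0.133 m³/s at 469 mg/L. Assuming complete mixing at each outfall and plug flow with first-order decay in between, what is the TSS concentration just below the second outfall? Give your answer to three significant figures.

91.8 mg/L

Conservation of mass: C = (0.7370·6.700 + 0.05310·543.0) / 0.7901 = 33.77/0.7901 = 42.74 mg/L; combined flow 0.7901 m³/s.
Travel time t = 18.8·1000 / 0.81 = 23210 s = 6.447 h.
6.2%/h lost → k = −ln(1 − 0.062) = 0.06401 h⁻¹.
Decay over the reach: 42.74·exp(−kt) = 42.74·0.6619 = 28.29 mg/L.
Second outfall: C = (0.7901·28.29 + 0.1330·469.0)/0.9231 = 91.79 mg/L.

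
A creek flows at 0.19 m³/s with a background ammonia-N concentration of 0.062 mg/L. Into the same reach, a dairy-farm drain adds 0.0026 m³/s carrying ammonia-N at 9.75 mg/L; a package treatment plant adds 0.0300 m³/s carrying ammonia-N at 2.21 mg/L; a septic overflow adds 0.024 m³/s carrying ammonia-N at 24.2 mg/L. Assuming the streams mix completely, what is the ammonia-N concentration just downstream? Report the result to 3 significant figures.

2.77 mg/L

Mass balance: C = (0.1900·0.06200 + 0.002600·9.750 + 0.03000·2.210 + 0.02400·24.20) / 0.2466 = 0.6842/0.2466 = 2.775 mg/L.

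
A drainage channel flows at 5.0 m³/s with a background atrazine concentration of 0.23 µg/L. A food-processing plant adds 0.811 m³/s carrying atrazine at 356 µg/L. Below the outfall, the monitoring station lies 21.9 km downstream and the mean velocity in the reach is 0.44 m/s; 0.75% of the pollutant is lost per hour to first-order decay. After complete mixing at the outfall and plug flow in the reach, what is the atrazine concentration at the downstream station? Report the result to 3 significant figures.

45.0 µg/L

Conservation of mass: C = (5.000·0.2300 + 0.8110·356.0) / 5.811 = 289.9/5.811 = 49.88 µg/L.
Travel time t = 21.9·1000 / 0.44 = 49770 s = 13.83 h.
0.75%/h lost → k = −ln(1 − 0.0075) = 0.007528 h⁻¹.
Applying C = C₀e^(−kt): 49.88 × 0.9011 = 44.95 µg/L.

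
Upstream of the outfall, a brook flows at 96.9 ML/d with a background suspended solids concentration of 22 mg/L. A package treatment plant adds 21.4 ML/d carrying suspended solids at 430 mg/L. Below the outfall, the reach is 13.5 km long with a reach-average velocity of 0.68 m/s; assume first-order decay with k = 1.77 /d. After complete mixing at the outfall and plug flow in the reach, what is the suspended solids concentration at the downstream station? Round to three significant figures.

Flow-weighted average: C = (96.90·22.00 + 21.40·430.0) / 118.3 = 11330/118.3 = 95.81 mg/L.
Travel time t = 13.5·1000 / 0.68 = 19850 s = 5.515 h.
First-order decay: C = 95.81·exp(−k·t) = 95.81·0.6658 = 63.79 mg/L.

63.8 mg/L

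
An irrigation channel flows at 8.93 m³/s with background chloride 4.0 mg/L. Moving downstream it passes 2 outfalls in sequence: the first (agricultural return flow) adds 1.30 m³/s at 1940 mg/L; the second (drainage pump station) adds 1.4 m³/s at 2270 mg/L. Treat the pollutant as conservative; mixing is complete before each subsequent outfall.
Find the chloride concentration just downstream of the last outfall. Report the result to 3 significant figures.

493 mg/L

Outfall 1: combined Q = 10.23 m³/s; C = (8.930·4.000 + 1.300·1940)/10.23 = 250.0 mg/L.
Outfall 2: combined Q = 11.63 m³/s; C = (10.23·250.0 + 1.400·2270)/11.63 = 493.2 mg/L.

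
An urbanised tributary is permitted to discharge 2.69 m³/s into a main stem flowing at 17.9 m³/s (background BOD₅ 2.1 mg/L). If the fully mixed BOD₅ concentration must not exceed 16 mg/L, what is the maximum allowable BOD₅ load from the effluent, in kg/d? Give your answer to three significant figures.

25200 kg/d

Mass balance at the limit: 17.90·2.100 + 2.690·Cₑ = 20.59·16 → Cₑ = 108.5 mg/L.
Load = 2.690 m³/s × 108.5 g/m³ × 86 400 s/d = 25220 kg/d.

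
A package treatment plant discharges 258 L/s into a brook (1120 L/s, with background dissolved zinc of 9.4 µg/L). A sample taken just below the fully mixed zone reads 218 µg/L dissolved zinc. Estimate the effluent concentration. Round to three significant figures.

1120 µg/L

Mass balance: 1120·9.400 + 258.0·Cₑ = 1378·218.0
→ Cₑ = (1378·218.0 − 1120·9.400) / 258.0 = 1124 µg/L.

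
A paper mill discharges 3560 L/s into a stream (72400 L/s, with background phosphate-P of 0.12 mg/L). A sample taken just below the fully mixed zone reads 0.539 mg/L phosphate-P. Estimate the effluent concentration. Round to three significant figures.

9.06 mg/L

Mass balance: 72400·0.1200 + 3560·Cₑ = 75960·0.5390
→ Cₑ = (75960·0.5390 − 72400·0.1200) / 3560 = 9.060 mg/L.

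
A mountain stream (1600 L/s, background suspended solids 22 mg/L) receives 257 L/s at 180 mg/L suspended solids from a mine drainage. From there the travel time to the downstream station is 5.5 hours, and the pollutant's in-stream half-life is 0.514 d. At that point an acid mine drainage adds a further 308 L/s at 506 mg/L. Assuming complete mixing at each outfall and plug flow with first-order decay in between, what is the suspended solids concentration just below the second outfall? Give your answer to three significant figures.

99.6 mg/L

Conservation of mass: C = (1600·22.00 + 257.0·180.0) / 1857 = 81460/1857 = 43.87 mg/L; combined flow 1857 L/s.
Half-life 0.514 d → k = ln 2 / 0.514 = 1.349 d⁻¹.
First-order decay: C = 43.87·exp(−k·t) = 43.87·0.7342 = 32.20 mg/L.
At the second outfall, C = (1857·32.20 + 308.0·506.0) / (1857 + 308.0) = 99.61 mg/L.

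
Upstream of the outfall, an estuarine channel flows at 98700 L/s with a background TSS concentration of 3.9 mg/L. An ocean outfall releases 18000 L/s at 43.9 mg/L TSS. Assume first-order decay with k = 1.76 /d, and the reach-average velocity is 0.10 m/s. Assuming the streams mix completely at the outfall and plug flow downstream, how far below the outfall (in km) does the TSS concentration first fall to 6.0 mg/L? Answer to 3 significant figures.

Mass balance: C = (98700·3.900 + 18000·43.90) / 116700 = 1175000/116700 = 10.07 mg/L.
Set 10.07·exp(−k·t) = 6.0 → t = ln(10.07/6.0)/k = 25420 s = 7.060 h.
Distance = v·t = 0.10·25420 = 2542 m = 2.542 km.

2.54 km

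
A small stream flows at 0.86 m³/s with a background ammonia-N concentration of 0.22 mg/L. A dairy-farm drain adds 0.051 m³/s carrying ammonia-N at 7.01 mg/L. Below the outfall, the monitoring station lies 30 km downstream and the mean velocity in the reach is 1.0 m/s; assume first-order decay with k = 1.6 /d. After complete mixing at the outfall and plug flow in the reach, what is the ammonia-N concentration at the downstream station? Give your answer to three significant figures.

Mass balance: C = (0.8600·0.2200 + 0.05100·7.010) / 0.9110 = 0.5467/0.9110 = 0.6001 mg/L.
Travel time t = 30·1000 / 1.0 = 30000 s = 8.333 h.
Applying C = C₀e^(−kt): 0.6001 × 0.5738 = 0.3443 mg/L.

0.344 mg/L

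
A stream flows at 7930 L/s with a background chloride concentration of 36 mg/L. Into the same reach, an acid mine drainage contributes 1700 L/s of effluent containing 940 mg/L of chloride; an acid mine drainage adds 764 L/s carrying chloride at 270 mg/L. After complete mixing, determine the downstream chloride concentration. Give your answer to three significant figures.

201 mg/L

Mass balance: C = (7930·36.00 + 1700·940.0 + 764.0·270.0) / 10390 = 2090000/10390 = 201.1 mg/L.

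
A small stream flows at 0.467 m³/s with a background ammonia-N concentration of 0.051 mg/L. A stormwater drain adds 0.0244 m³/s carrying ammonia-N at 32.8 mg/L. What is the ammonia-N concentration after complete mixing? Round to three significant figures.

1.68 mg/L

Conservation of mass: C = (0.4670·0.05100 + 0.02440·32.80) / 0.4914 = 0.8241/0.4914 = 1.677 mg/L.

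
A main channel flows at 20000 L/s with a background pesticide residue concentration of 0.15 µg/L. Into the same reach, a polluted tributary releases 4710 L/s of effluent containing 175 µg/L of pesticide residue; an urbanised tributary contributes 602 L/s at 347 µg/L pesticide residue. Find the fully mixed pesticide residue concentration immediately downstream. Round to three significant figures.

Conservation of mass: C = (20000·0.1500 + 4710·175.0 + 602.0·347.0) / 25310 = 1036000/25310 = 40.93 µg/L.

40.9 µg/L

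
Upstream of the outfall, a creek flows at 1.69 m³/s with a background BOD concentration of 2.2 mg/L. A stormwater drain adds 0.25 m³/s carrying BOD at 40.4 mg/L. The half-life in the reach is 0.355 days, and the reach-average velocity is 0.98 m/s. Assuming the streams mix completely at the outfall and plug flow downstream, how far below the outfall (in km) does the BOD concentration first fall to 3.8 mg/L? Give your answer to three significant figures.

Conservation of mass: C = (1.690·2.200 + 0.2500·40.40) / 1.940 = 13.82/1.940 = 7.123 mg/L.
Half-life 0.355 d → k = ln 2 / 0.355 = 1.953 d⁻¹.
Set 7.123·exp(−k·t) = 3.8 → t = ln(7.123/3.8)/k = 27800 s = 7.723 h.
Distance = v·t = 0.98·27800 = 27250 m = 27.25 km.

27.2 km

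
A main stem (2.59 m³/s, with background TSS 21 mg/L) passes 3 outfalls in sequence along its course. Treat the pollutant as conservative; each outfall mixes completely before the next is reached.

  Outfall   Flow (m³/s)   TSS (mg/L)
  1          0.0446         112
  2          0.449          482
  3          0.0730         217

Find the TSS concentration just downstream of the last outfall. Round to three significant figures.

92.4 mg/L

Outfall 1: combined Q = 2.635 m³/s; C = (2.590·21.00 + 0.04460·112.0)/2.635 = 22.54 mg/L.
Outfall 2: combined Q = 3.084 m³/s; C = (2.635·22.54 + 0.4490·482.0)/3.084 = 89.44 mg/L.
Outfall 3: combined Q = 3.157 m³/s; C = (3.084·89.44 + 0.07300·217.0)/3.157 = 92.39 mg/L.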